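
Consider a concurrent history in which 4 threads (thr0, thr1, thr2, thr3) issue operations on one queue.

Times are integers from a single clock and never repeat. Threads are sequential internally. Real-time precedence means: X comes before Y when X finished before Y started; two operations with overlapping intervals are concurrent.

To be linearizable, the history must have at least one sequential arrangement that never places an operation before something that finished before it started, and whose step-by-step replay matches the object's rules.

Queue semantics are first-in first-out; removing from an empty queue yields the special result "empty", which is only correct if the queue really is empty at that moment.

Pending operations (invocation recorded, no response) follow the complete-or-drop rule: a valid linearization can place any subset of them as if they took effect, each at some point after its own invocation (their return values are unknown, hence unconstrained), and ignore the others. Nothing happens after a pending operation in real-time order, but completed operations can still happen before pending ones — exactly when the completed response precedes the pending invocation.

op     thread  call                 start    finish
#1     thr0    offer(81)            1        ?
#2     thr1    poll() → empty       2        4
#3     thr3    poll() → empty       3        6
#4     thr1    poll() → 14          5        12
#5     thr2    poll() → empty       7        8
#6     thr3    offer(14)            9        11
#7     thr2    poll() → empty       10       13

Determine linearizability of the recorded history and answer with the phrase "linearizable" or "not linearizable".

a witness: #2, #3, #5, #6, #4, #7
after step 1 (#2 poll() → empty): queue <>
after step 2 (#3 poll() → empty): queue <>
after step 3 (#5 poll() → empty): queue <>
after step 4 (#6 offer(14)): queue <14>
after step 5 (#4 poll() → 14): queue <>
after step 6 (#7 poll() → empty): queue <>

linearizable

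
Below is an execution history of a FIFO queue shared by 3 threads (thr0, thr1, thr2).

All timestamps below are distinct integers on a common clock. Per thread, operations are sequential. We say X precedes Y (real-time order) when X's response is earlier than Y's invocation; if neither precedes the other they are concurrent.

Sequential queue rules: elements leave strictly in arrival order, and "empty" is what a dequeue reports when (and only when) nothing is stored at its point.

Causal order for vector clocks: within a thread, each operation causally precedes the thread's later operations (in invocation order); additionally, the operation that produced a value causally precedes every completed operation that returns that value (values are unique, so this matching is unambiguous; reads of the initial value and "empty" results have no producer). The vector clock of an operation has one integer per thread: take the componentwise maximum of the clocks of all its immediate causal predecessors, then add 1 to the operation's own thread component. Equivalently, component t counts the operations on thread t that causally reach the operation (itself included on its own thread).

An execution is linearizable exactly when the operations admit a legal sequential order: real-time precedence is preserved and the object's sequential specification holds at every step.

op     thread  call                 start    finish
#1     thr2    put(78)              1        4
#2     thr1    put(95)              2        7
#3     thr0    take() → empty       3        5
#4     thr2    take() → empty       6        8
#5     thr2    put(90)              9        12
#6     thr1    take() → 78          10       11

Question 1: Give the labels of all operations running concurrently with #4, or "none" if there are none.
#4 spans [6,8]: anything still running between times 6 and 8 counts as concurrent
#1 [1,4]: before
#2 [2,7]: concurrent
#3 [3,5]: before
#5 [9,12]: after
#6 [10,11]: after

#2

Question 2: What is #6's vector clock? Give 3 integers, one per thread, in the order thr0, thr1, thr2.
no predecessors for #1 (invoked 1): thr2 increments from zero → (0, 0, 1)
no predecessors for #2 (invoked 2): thr1 increments from zero → (0, 1, 0)
no predecessors for #3 (invoked 3): thr0 increments from zero → (1, 0, 0)
#4, invoked 6, takes VC(#1)=(0, 0, 1) under max, adds 1 for thr2 → (0, 0, 2)
#5, invoked 9, takes VC(#4)=(0, 0, 2) under max, adds 1 for thr2 → (0, 0, 3)
#6, invoked 10, takes VC(#1)=(0, 0, 1), VC(#2)=(0, 1, 0) under max, adds 1 for thr1 → (0, 2, 1)
target: VC(#6) = (0, 2, 1)

(0, 2, 1)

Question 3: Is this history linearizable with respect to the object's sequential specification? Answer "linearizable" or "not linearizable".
cut after 7 events: linearizable; cut after 8 events (#4 responds, time 8): not linearizable
no legal order exists: 8 real-time-consistent candidates over 4 completed FIFO queue operations, all rejected
for example #1, #2, #3, #4 fails at step 3: #3 take() → empty is not legal there
for example #1, #3, #2, #4 fails at step 2: #3 take() → empty is not legal there

not linearizable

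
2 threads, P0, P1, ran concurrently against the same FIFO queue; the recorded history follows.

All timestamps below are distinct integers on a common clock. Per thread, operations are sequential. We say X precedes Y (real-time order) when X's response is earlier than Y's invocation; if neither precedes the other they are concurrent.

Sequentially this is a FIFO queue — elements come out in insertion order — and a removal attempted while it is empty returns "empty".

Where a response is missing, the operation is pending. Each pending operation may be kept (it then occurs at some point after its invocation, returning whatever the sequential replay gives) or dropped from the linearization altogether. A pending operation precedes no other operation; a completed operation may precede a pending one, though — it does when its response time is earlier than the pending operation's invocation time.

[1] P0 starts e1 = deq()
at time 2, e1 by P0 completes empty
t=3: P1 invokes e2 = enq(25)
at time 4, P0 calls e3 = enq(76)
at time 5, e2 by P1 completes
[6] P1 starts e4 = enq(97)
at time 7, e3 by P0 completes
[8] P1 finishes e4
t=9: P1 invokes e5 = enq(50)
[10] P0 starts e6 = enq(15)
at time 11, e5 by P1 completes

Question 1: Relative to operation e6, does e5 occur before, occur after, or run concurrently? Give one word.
concurrent

e5 spans [9,11], e6 spans [10,…)
the intervals overlap in both directions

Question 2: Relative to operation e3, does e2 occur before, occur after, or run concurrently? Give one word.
concurrent

e2 spans [3,5], e3 spans [4,7]
the intervals overlap in both directions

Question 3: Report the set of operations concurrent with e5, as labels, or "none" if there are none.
e6

e5 spans [9,11]: anything still running between times 9 and 11 counts as concurrent
e1 [1,2]: before
e2 [3,5]: before
e3 [4,7]: before
e4 [6,8]: before
e6 [10,…): concurrent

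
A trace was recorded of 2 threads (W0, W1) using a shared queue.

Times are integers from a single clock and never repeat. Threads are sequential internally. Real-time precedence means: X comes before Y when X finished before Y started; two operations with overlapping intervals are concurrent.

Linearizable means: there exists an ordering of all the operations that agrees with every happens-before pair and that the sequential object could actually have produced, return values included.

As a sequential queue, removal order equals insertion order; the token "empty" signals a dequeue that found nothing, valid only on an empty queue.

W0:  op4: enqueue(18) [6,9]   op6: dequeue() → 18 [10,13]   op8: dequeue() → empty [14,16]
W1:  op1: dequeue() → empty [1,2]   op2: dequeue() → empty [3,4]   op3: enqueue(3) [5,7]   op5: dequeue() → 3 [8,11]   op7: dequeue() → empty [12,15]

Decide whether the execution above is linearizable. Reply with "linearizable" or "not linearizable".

witness order: op1, op2, op3, op4, op5, op6, op7, op8
after step 1 (op1 dequeue() → empty): queue <>
after step 2 (op2 dequeue() → empty): queue <>
after step 3 (op3 enqueue(3)): queue <3>
after step 4 (op4 enqueue(18)): queue <3,18>
after step 5 (op5 dequeue() → 3): queue <18>
after step 6 (op6 dequeue() → 18): queue <>
after step 7 (op7 dequeue() → empty): queue <>
after step 8 (op8 dequeue() → empty): queue <>

linearizable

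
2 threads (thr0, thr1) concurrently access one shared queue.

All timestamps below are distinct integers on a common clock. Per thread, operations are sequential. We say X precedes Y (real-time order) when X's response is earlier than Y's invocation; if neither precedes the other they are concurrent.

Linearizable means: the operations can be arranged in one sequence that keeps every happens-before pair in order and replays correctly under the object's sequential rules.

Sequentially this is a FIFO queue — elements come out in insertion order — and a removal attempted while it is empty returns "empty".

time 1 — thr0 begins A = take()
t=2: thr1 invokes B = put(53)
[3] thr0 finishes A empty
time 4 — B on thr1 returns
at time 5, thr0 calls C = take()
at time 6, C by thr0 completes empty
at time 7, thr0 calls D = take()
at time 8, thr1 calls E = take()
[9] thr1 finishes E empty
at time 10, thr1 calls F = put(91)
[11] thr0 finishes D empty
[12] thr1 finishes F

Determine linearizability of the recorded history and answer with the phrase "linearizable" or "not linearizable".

events 1..5 are fine; event 6 — the response of C at time 6 — makes the prefix non-linearizable
every one of the 2 real-time-consistent orders over 3 completed queue ops fails the sequential spec
e.g. A, B, C: illegal at step 3, since C take() → empty cannot apply there
e.g. B, A, C: illegal at step 2, since A take() → empty cannot apply there

not linearizable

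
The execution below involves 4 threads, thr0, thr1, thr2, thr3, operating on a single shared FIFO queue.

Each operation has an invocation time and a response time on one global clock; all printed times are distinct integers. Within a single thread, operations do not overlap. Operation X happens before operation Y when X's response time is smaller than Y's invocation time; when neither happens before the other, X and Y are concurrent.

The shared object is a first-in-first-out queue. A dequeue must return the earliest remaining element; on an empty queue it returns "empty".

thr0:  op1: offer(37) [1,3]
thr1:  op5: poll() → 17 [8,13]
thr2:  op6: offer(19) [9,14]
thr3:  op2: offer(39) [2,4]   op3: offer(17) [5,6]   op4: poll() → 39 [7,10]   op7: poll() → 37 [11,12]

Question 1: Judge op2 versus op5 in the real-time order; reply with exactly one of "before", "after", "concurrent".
op2 spans [2,4], op5 spans [8,13]
resp(op2)=4 < inv(op5)=8

before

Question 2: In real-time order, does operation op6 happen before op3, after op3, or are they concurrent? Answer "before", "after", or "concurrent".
op6 spans [9,14], op3 spans [5,6]
resp(op3)=6 < inv(op6)=9

after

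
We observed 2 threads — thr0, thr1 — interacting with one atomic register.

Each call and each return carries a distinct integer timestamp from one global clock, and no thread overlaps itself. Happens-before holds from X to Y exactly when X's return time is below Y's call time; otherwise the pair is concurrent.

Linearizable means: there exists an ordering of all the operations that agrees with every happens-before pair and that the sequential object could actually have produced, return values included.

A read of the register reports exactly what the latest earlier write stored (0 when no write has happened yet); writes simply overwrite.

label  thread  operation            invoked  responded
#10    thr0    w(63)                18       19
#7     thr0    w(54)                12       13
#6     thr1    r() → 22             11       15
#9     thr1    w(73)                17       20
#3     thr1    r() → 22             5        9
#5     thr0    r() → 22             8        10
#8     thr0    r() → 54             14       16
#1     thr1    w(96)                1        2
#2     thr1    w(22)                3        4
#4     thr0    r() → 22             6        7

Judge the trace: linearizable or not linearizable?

linearizable

one valid linearization: #1, #2, #3, #4, #5, #6, #7, #8, #9, #10
after step 1 (#1 w(96)): value 96
after step 2 (#2 w(22)): value 22
after step 3 (#3 r() → 22): value 22
after step 4 (#4 r() → 22): value 22
after step 5 (#5 r() → 22): value 22
after step 6 (#6 r() → 22): value 22
after step 7 (#7 w(54)): value 54
after step 8 (#8 r() → 54): value 54
after step 9 (#9 w(73)): value 73
after step 10 (#10 w(63)): value 63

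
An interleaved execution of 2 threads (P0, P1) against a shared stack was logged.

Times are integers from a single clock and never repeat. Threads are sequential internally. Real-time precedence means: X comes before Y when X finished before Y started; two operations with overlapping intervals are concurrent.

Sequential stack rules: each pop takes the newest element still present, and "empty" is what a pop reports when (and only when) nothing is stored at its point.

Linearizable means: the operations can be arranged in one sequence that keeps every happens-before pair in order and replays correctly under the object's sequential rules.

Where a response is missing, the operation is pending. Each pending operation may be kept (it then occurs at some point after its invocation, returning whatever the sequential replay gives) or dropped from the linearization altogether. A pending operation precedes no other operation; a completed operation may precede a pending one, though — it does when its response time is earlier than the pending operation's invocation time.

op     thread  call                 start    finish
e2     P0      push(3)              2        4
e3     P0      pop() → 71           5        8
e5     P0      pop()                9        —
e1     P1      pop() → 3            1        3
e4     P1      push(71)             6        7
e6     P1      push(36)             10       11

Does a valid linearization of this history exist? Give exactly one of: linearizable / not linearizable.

a witness: e2, e1, e4, e3, e5, e6
after step 1 (e2 push(3)): stack <3>
after step 2 (e1 pop() → 3): stack <>
after step 3 (e4 push(71)): stack <71>
after step 4 (e3 pop() → 71): stack <>
after step 5 (e5 pop() (pending, included)): stack <>
after step 6 (e6 push(36)): stack <36>

linearizable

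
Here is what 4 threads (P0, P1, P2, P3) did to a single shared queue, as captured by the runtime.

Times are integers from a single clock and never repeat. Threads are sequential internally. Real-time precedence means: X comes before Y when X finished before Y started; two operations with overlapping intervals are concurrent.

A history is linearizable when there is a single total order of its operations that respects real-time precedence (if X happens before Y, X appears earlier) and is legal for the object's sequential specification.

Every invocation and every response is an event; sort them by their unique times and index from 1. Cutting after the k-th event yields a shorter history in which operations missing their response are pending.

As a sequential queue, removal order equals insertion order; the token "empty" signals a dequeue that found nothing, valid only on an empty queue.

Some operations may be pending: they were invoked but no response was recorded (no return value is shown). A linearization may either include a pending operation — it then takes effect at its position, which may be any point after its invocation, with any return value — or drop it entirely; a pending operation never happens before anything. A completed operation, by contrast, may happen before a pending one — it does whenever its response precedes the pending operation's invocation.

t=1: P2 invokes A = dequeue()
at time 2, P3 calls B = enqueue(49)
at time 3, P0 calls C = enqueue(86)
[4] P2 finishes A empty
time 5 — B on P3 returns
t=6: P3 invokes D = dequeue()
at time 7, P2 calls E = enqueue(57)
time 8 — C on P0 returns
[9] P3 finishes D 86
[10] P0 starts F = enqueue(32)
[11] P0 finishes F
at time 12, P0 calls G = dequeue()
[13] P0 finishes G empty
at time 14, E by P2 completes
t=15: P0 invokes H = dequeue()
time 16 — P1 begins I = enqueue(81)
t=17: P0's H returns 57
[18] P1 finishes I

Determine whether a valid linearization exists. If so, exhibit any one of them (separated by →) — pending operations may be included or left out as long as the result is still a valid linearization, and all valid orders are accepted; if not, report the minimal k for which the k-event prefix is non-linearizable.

not linearizable — minimal violating prefix: 13 events

cut after 12 events: linearizable; cut after 13 events (G responds, time 13): not linearizable
checked exhaustively: 8 real-time-consistent orders of 6 completed operations, zero legal queue replays
no completion choice of the 1 pending operation (E) rescues it — every subset was tried
take A, B, C, D, F, G (pending dropped): step 4 already fails, because D dequeue() → 86 cannot occur there
take A, B, D, C, F, G (pending dropped): step 3 already fails, because D dequeue() → 86 cannot occur there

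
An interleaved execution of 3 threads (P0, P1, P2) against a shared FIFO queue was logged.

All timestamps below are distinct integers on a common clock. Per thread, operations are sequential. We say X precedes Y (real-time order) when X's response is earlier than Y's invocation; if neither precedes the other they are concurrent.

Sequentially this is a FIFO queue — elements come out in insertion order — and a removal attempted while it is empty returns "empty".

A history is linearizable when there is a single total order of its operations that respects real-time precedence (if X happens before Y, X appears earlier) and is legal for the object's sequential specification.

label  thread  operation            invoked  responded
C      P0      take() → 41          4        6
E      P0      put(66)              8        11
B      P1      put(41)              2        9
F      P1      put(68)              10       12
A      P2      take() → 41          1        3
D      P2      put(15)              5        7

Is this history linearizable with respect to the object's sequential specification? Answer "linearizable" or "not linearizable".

not linearizable

events 1..5 are fine; event 6 — the response of C at time 6 — makes the prefix non-linearizable
a single order respects real time; the 2 completed FIFO queue operations fail replay along it
every completion of the 2 pending operations (B, D) was checked; none linearizes
e.g. A, C (pending dropped): illegal at step 1, since A take() → 41 cannot apply there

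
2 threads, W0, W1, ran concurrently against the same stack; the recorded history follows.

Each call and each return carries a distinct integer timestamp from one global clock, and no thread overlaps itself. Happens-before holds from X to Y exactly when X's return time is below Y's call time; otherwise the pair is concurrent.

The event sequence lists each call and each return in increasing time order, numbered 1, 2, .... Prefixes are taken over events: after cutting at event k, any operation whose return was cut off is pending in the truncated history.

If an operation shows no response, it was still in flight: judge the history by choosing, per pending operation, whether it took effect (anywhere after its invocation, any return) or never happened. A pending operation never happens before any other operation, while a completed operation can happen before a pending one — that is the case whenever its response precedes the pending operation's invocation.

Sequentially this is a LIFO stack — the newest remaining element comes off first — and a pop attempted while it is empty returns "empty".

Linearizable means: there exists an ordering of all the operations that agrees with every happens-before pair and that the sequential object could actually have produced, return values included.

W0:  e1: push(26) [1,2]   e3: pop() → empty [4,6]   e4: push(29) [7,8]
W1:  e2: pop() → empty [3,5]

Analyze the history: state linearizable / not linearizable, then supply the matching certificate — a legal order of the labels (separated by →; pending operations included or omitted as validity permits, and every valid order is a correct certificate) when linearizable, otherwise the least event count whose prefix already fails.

through event 5 a valid linearization exists; event 6 (e3 responding at time 6) ends that
3 completed operations, 2 real-time-consistent orders — every stack replay fails
sample order e1, e2, e3 stalls at step 2 — e2 pop() → empty has no legal effect
sample order e1, e3, e2 stalls at step 2 — e3 pop() → empty has no legal effect

not linearizable — minimal violating prefix: 6 events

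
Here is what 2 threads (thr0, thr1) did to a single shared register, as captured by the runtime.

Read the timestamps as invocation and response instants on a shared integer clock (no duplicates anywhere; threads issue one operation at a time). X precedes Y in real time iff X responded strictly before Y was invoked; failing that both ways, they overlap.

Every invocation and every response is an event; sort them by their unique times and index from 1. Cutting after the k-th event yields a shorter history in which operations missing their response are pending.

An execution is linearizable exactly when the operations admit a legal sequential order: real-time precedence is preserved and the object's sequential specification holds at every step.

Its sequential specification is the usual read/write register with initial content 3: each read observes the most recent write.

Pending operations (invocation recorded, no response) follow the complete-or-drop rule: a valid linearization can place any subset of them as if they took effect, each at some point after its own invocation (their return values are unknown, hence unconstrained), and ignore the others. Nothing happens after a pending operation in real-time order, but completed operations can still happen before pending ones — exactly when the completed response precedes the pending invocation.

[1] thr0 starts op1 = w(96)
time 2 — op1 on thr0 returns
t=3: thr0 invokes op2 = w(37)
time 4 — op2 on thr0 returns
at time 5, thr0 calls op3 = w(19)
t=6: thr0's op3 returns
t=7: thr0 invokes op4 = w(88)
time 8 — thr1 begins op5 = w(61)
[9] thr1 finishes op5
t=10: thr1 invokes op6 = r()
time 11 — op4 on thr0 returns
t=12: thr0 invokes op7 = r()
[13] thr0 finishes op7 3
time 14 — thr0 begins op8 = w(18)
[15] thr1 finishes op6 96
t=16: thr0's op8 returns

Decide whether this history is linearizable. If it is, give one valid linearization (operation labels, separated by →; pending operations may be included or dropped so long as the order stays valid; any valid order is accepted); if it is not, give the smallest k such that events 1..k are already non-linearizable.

not linearizable — minimal violating prefix: 13 events

cut after 12 events: linearizable; cut after 13 events (op7 responds, time 13): not linearizable
no legal order exists: 2 real-time-consistent candidates over 6 completed register operations, all rejected
include/drop combinations of the 1 pending operation (op6) were all tried; none helps
one such order, op1, op2, op3, op4, op5, op7 (pending dropped), breaks at step 6 where op7 r() → 3 is illegal
one such order, op1, op2, op3, op5, op4, op7 (pending dropped), breaks at step 6 where op7 r() → 3 is illegal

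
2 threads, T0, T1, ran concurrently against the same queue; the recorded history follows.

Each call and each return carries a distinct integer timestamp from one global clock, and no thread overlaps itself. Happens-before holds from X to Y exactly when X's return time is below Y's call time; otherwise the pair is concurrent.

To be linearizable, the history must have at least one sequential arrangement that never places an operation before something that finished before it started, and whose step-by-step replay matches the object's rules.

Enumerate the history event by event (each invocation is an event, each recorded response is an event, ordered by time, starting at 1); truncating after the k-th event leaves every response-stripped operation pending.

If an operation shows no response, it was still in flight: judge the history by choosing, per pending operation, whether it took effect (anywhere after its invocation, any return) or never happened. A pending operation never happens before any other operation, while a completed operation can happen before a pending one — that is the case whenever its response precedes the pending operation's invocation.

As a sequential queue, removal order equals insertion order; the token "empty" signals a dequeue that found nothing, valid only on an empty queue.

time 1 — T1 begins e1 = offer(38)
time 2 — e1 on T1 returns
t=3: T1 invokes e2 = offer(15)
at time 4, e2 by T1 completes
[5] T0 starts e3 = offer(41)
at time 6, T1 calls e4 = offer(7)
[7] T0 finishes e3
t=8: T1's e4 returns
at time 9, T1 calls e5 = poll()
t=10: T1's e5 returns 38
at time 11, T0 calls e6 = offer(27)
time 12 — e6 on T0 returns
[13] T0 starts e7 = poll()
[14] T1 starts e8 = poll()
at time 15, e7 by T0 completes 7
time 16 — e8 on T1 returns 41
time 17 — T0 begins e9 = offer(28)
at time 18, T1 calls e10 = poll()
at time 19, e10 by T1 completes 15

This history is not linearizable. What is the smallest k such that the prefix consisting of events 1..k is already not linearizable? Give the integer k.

16

a valid linearization of events 1..15 exists, for instance e1, e2, e4, e3, e5, e6, e8, e7:
1. e1 offer(38), leaving queue <38>
2. e2 offer(15), leaving queue <38,15>
3. e4 offer(7), leaving queue <38,15,7>
4. e3 offer(41), leaving queue <38,15,7,41>
5. e5 poll() → 38, leaving queue <15,7,41>
6. e6 offer(27), leaving queue <15,7,41,27>
7. e8 poll() (pending, included), leaving queue <7,41,27>
8. e7 poll() → 7, leaving queue <41,27>
with event 16 included (e8 responding at time 16), all real-time-consistent orders fail
take e1, e2, e3, e4, e5, e6, e7, e8: step 7 already fails, because e7 poll() → 7 cannot occur there
take e1, e2, e3, e4, e5, e6, e8, e7: step 7 already fails, because e8 poll() → 41 cannot occur there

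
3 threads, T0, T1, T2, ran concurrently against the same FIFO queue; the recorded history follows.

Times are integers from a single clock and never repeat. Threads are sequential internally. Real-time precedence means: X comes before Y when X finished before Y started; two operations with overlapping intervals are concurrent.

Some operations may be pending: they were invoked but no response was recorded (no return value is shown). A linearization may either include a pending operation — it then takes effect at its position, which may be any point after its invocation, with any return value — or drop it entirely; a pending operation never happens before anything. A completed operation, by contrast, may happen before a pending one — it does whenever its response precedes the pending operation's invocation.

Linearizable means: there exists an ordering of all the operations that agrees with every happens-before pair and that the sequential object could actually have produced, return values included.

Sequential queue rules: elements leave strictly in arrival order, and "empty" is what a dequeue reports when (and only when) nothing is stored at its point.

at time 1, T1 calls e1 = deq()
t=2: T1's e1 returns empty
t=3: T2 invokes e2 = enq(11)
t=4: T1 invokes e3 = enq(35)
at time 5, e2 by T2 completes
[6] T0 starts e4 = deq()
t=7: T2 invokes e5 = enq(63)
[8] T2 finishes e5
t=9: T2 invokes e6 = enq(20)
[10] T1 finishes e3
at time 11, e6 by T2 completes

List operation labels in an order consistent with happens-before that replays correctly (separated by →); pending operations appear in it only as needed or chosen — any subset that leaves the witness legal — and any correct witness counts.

1. e1 deq() → empty, leaving queue <>
2. e2 enq(11), leaving queue <11>
3. e3 enq(35), leaving queue <11,35>
4. e4 deq() (pending, included), leaving queue <35>
5. e5 enq(63), leaving queue <35,63>
6. e6 enq(20), leaving queue <35,63,20>

e1 → e2 → e3 → e4 → e5 → e6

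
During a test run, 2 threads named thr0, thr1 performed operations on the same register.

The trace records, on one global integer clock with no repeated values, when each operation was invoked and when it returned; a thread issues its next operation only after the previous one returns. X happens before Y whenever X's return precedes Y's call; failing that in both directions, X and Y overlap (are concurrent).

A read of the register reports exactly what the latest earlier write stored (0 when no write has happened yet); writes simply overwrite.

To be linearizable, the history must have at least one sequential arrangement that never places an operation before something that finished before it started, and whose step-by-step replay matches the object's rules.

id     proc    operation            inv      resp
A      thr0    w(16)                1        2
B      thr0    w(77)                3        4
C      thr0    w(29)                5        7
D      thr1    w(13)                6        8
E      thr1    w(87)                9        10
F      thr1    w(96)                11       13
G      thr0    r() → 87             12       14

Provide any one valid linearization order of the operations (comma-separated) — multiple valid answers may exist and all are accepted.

1. A w(16), leaving value 16
2. B w(77), leaving value 77
3. C w(29), leaving value 29
4. D w(13), leaving value 13
5. E w(87), leaving value 87
6. G r() → 87, leaving value 87
7. F w(96), leaving value 96

A, B, C, D, E, G, F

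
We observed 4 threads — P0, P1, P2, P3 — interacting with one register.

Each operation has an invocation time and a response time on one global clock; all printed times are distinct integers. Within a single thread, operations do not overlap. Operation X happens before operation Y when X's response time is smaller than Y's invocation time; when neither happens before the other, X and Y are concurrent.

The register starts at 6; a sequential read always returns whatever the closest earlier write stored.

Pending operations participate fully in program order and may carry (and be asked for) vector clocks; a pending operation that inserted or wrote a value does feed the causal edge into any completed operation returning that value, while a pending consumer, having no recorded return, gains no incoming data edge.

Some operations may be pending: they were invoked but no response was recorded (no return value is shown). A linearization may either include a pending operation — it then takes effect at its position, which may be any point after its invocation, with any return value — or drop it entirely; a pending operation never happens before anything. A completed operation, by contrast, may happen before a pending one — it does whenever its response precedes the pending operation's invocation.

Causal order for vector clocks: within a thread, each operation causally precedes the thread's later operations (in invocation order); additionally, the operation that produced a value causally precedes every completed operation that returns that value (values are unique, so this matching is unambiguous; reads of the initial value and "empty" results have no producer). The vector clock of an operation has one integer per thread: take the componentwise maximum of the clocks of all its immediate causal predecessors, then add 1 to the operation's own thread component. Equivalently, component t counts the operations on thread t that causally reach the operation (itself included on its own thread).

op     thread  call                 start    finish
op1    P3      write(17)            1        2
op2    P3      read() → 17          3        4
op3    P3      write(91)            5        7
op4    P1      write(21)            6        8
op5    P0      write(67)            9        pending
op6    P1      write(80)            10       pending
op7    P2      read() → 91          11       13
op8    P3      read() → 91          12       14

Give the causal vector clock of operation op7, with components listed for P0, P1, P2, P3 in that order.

VC(op1, invoked at 1): no causal predecessors; +1 on P3 → (0, 0, 0, 1)
VC(op4, invoked at 6): no causal predecessors; +1 on P1 → (0, 1, 0, 0)
VC(op5, invoked at 9): no causal predecessors; +1 on P0 → (1, 0, 0, 0)
op2, invoked 3, takes VC(op1)=(0, 0, 0, 1) under max, adds 1 for P3 → (0, 0, 0, 2)
op6, invoked 10, takes VC(op4)=(0, 1, 0, 0) under max, adds 1 for P1 → (0, 2, 0, 0)
op3, invoked 5, takes VC(op2)=(0, 0, 0, 2) under max, adds 1 for P3 → (0, 0, 0, 3)
op8, invoked 12, takes VC(op3)=(0, 0, 0, 3) under max, adds 1 for P3 → (0, 0, 0, 4)
op7, invoked 11, takes VC(op3)=(0, 0, 0, 3) under max, adds 1 for P2 → (0, 0, 1, 3)
target: VC(op7) = (0, 0, 1, 3)

(0, 0, 1, 3)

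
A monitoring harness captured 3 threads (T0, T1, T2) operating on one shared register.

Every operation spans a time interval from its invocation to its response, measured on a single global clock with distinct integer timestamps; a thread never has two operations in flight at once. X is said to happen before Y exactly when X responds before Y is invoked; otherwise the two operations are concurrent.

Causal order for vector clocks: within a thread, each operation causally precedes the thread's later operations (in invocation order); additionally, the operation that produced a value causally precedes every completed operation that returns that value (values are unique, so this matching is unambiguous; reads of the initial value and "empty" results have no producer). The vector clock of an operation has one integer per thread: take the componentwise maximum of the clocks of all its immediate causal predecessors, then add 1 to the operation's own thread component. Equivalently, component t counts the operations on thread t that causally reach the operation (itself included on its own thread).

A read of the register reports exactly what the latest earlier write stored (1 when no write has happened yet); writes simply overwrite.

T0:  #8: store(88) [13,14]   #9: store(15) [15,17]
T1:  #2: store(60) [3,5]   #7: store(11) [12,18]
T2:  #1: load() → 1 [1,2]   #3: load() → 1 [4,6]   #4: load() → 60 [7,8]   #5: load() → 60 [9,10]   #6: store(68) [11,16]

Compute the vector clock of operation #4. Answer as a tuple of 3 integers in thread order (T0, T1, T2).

(0, 1, 3)

VC(#1, invoked at 1): no causal predecessors; +1 on T2 → (0, 0, 1)
VC(#2, invoked at 3): no causal predecessors; +1 on T1 → (0, 1, 0)
VC(#8, invoked at 13): no causal predecessors; +1 on T0 → (1, 0, 0)
#3 (invocation 4): componentwise max over VC(#1)=(0, 0, 1), +1 at T2, giving (0, 0, 2)
#7 (invocation 12): componentwise max over VC(#2)=(0, 1, 0), +1 at T1, giving (0, 2, 0)
#9 (invocation 15): componentwise max over VC(#8)=(1, 0, 0), +1 at T0, giving (2, 0, 0)
#4 (invocation 7): componentwise max over VC(#2)=(0, 1, 0), VC(#3)=(0, 0, 2), +1 at T2, giving (0, 1, 3)
#5 (invocation 9): componentwise max over VC(#2)=(0, 1, 0), VC(#4)=(0, 1, 3), +1 at T2, giving (0, 1, 4)
#6 (invocation 11): componentwise max over VC(#5)=(0, 1, 4), +1 at T2, giving (0, 1, 5)
target: VC(#4) = (0, 1, 3)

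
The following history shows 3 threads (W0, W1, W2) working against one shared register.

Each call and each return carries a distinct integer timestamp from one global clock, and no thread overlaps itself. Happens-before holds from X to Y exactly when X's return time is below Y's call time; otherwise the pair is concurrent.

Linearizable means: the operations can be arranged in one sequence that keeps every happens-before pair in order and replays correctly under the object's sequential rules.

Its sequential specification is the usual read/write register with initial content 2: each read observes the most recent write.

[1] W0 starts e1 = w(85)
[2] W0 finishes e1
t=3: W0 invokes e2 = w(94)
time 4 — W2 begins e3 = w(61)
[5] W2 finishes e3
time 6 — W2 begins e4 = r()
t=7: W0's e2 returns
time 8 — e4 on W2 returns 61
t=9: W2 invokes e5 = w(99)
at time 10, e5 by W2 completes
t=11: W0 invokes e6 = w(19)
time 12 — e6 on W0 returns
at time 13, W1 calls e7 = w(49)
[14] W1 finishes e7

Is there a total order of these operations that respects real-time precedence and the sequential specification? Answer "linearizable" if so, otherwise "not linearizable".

linearizable

a witness: e1, e2, e3, e4, e5, e6, e7
after step 1 (e1 w(85)): value 85
after step 2 (e2 w(94)): value 94
after step 3 (e3 w(61)): value 61
after step 4 (e4 r() → 61): value 61
after step 5 (e5 w(99)): value 99
after step 6 (e6 w(19)): value 19
after step 7 (e7 w(49)): value 49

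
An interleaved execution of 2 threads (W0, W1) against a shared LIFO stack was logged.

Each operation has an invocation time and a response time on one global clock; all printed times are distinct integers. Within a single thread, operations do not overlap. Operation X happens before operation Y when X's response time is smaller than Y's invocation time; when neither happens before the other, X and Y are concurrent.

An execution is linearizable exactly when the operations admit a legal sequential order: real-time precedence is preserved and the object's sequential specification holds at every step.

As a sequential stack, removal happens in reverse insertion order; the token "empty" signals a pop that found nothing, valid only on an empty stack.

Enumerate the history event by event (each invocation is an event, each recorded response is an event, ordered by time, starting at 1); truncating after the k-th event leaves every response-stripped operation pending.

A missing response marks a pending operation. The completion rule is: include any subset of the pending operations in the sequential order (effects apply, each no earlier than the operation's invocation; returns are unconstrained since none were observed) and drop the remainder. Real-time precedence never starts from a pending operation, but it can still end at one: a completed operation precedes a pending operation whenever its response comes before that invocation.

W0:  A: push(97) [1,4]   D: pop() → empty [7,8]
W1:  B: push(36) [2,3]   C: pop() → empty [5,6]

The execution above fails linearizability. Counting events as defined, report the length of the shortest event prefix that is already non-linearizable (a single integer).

6

events 1..5 are linearizable; a witness order is A, B:
step 1: A push(97) — stack <97>
step 2: B push(36) — stack <97,36>
event 6 — C's response, time 6 — after it, nothing linearizes
take A, B, C: step 3 already fails, because C pop() → empty cannot occur there
take B, A, C: step 3 already fails, because C pop() → empty cannot occur there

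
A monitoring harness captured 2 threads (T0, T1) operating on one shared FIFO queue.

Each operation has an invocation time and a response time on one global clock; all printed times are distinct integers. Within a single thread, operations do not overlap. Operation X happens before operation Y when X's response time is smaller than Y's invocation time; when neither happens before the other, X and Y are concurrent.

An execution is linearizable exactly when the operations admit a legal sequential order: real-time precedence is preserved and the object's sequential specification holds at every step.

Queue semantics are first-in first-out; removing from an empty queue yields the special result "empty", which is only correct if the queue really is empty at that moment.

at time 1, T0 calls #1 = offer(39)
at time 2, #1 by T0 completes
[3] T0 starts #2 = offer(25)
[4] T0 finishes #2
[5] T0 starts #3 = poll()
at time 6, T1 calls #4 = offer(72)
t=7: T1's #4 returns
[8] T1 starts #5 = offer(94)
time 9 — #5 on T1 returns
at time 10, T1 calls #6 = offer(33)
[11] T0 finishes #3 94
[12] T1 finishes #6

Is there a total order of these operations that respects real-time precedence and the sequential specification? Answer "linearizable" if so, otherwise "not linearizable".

not linearizable

cut after 10 events: linearizable; cut after 11 events (#3 responds, time 11): not linearizable
all 3 real-time-respecting orders fail — 5 completed FIFO queue operations, no legal replay
no escape via the 1 pending operation (#6): every completion choice fails
sample order #1, #2, #3, #4, #5 (pending dropped) stalls at step 3 — #3 poll() → 94 has no legal effect
sample order #1, #2, #4, #3, #5 (pending dropped) stalls at step 4 — #3 poll() → 94 has no legal effect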